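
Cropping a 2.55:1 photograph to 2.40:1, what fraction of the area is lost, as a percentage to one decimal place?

The height stays; only width is cut (since 2.40:1 is narrower than 2.55:1).
Fraction kept = (2.400)/(2.550) ≈ 94.12%, so 5.88% is lost.

5.9%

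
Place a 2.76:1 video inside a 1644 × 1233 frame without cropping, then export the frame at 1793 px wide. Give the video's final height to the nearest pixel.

In the 1644×1233 frame the video fills the width: height = 1644 / 2.760 ≈ 595.65 px.
Resizing to 1793 px wide multiplies everything by 1.0906: 595.65 → 649.64 px.

650 px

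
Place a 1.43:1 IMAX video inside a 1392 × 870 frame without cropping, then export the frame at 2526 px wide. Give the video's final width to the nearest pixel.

2258 px

In the 1392×870 frame the video fills the height: width = 870 × 1.430 ≈ 1244.10 px.
Resizing to 2526 px wide multiplies everything by 1.8147: 1244.10 → 2257.61 px.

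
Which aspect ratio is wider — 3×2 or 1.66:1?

1.66:1

3×2 = 1.5 and 1.66; 1.66 > 1.5.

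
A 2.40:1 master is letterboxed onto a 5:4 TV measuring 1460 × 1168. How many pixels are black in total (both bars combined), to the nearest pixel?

817113 pixels

Since 2.400 > 1.250, the master is width-limited.
Content height = 1460 / 2.400 ≈ 608.3333 px.
Leftover height: 1168 − 608.3333 = 559.6667 px.
Bar area = 559.6667 × 1460 ≈ 817113 px.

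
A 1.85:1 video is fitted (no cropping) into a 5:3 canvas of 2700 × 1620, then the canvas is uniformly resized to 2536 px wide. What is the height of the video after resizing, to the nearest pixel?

1371 px

Fitted into 2700×1620, the video spans the width; its height is 2700 / 1.850 ≈ 1459.46 px.
Resizing to 2536 px wide multiplies everything by 0.9393: 1459.46 → 1370.81 px.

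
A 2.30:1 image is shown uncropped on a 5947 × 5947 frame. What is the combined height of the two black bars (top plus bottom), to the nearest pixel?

2.30:1 is wider than 1:1, so it spans the full width.
Content height = 5947 / 2.300 ≈ 2585.65 px.
Leftover height: 5947 − 2585.65 = 3361.35 px.

3361 px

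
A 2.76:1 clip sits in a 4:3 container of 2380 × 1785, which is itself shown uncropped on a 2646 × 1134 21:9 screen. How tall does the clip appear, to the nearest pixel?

548 px

2.76:1 in 2380×1785: fills the width, so the clip is 2380.00 × 862.32.
The 4:3 canvas is height-limited in 2646×1134, giving 1512.00 × 1134.00; scale factor 0.6353.
The clip scales with it: height 862.32 × 0.6353 ≈ 547.83.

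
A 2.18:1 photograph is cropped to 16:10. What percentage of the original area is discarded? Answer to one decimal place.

26.6%

Going from 2.18:1 to 16:10 means cutting width while keeping height.
Fraction kept = (1.600)/(2.180) ≈ 73.39%, so 26.61% is lost.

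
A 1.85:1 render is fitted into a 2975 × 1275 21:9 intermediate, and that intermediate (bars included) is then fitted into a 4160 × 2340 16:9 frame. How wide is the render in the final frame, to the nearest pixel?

3298 px

Inside the 2975×1275 canvas the render is height-limited at 2358.75 × 1275.00.
Second fit — the 21:9 canvas into 4160×2340 spans the width: 4160.00 × 1782.86 (×1.3983 from 2975×1275).
Applying the same ×1.3983: 2358.75 → 3298.29.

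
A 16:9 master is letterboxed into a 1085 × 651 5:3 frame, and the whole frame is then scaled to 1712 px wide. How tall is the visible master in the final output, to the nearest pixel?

Fitted into 1085×651, the master spans the width; its height is 1085 × 9/16 ≈ 610.31 px.
Resizing to 1712 px wide multiplies everything by 1.5779: 610.31 → 963.00 px.

963 px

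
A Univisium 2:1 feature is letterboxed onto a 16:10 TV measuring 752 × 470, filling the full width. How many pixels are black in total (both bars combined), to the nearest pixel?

70688 pixels

The feature is 752 × 1/2 ≈ 376.0000 px tall.
Black = 470 − 376.0000 = 94.0000 px.
Bar area = 94.0000 × 752 ≈ 70688 px.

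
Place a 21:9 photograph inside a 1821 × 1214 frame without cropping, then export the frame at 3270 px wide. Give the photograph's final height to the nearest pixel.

At 1821×1214 the photograph is width-limited, so height = 1821 × 9/21 ≈ 780.43 px.
Scaling 1821 → 3270 is ×1.7957, so the height becomes 780.43 × 1.7957 ≈ 1401.43 px.

1401 px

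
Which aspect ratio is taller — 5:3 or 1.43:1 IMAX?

1.43:1 IMAX

5:3 = 1.667 and 1.43; 1.667 > 1.43. The smaller width-to-height ratio is the taller frame.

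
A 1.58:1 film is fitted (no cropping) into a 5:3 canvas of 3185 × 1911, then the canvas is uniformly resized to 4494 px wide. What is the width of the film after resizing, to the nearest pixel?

4260 px

Fitted into 3185×1911, the film spans the height; its width is 1911 × 1.580 ≈ 3019.38 px.
Resizing to 4494 px wide multiplies everything by 1.4110: 3019.38 → 4260.31 px.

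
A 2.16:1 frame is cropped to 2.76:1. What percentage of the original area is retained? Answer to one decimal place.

2.76:1 is wider than 2.16:1, so the crop keeps the full width and trims the height.
(2.160)/(2.760) ≈ 0.783 of the area survives.

78.3%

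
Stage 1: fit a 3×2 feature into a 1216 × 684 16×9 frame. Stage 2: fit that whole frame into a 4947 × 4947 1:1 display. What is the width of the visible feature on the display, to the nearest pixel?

4174 px

First fit — 3×2 into 1216×684 spans the height: 1026.00 × 684.00.
16×9 in 4947×4947: fills the width, so the intermediate becomes 4947.00 × 2782.69 — a scale of ×4.0683.
So the feature's width is 1026.00 × 4.0683 ≈ 4174.03.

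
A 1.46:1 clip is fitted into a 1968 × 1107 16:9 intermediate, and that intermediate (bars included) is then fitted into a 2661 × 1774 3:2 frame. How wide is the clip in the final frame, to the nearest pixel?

2185 px

1.46:1 in 1968×1107: fills the height, so the clip is 1616.22 × 1107.00.
Second fit — the 16:9 canvas into 2661×1774 spans the width: 2661.00 × 1496.81 (×1.3521 from 1968×1107).
Applying the same ×1.3521: 1616.22 → 2185.35.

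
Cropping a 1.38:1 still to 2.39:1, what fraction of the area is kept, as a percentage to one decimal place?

57.7%

Going from 1.38:1 to 2.39:1 means cutting height while keeping width.
(1.380)/(2.390) ≈ 0.577 of the area survives.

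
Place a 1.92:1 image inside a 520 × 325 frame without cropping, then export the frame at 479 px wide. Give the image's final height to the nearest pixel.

249 px

At 520×325 the image is width-limited, so height = 520 / 1.920 ≈ 270.83 px.
Scaling 520 → 479 is ×0.9212, so the height becomes 270.83 × 0.9212 ≈ 249.48 px.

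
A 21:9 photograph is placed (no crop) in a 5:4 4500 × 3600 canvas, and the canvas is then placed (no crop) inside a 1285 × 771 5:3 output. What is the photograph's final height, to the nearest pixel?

First fit — 21:9 into 4500×3600 spans the width: 4500.00 × 1928.57.
5:4 in 1285×771: fills the height, so the intermediate becomes 963.75 × 771.00 — a scale of ×0.2142.
So the photograph's height is 1928.57 × 0.2142 ≈ 413.04.

413 px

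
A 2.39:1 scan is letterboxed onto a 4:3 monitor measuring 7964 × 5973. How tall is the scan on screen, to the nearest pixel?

2.39:1 is wider than 4:3, so it spans the full width.
The scan is 7964 / 2.390 ≈ 3332.22 px tall.

3332 px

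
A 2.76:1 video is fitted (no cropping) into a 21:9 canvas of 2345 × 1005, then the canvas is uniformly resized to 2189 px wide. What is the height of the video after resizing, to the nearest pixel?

793 px

Fitted into 2345×1005, the video spans the width; its height is 2345 / 2.760 ≈ 849.64 px.
The frame scales by 2189/2345 = 0.9335; 849.64 × 0.9335 ≈ 793.12 px.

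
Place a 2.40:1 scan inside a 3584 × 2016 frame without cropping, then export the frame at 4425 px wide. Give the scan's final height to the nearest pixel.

1844 px

At 3584×2016 the scan is width-limited, so height = 3584 / 2.400 ≈ 1493.33 px.
Scaling 3584 → 4425 is ×1.2347, so the height becomes 1493.33 × 1.2347 ≈ 1843.75 px.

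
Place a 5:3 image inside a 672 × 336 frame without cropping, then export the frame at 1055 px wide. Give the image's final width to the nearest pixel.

In the 672×336 frame the image fills the height: width = 336 × 5/3 ≈ 560.00 px.
Scaling 672 → 1055 is ×1.5699, so the width becomes 560.00 × 1.5699 ≈ 879.17 px.

879 px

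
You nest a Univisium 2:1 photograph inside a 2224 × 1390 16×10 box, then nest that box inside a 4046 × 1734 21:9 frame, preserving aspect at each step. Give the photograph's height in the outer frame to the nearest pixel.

First fit — Univisium 2:1 into 2224×1390 spans the width: 2224.00 × 1112.00.
Second fit — the 16×10 canvas into 4046×1734 spans the height: 2774.40 × 1734.00 (×1.2475 from 2224×1390).
So the photograph's height is 1112.00 × 1.2475 ≈ 1387.20.

1387 px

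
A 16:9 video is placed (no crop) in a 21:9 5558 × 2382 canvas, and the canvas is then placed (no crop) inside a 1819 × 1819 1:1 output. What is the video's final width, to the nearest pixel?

1386 px

16:9 in 5558×2382: fills the height, so the video is 4234.67 × 2382.00.
21:9 in 1819×1819: fills the width, so the intermediate becomes 1819.00 × 779.57 — a scale of ×0.3273.
Applying the same ×0.3273: 4234.67 → 1385.90.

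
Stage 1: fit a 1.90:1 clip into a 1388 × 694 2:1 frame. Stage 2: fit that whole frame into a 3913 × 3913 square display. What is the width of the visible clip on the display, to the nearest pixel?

1.90:1 in 1388×694: fills the height, so the clip is 1318.60 × 694.00.
The 2:1 canvas is width-limited in 3913×3913, giving 3913.00 × 1956.50; scale factor 2.8192.
So the clip's width is 1318.60 × 2.8192 ≈ 3717.35.

3717 px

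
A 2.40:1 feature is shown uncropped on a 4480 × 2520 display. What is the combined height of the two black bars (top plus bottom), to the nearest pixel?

653 px

2.40:1 (2.400) > 16:9 (1.778), so the feature fills the width.
That makes the image 1866.67 px tall (4480 / 2.400).
2520 − 1866.67 = 653.33 px of bars.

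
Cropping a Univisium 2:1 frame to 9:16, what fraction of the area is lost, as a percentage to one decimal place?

Going from Univisium 2:1 to 9:16 means cutting width while keeping height.
(0.562)/(2.000) ≈ 0.281 of the area survives, leaving 71.88% discarded.

71.9%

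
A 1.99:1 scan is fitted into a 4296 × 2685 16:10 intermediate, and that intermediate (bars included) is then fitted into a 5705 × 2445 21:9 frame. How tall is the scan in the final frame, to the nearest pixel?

1966 px

1.99:1 in 4296×2685: fills the width, so the scan is 4296.00 × 2158.79.
The 16:10 canvas is height-limited in 5705×2445, giving 3912.00 × 2445.00; scale factor 0.9106.
The scan scales with it: height 2158.79 × 0.9106 ≈ 1965.83.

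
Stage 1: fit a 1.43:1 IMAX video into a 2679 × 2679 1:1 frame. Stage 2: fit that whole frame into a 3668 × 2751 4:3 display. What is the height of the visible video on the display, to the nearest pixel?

1.43:1 IMAX in 2679×2679: fills the width, so the video is 2679.00 × 1873.43.
1:1 in 3668×2751: fills the height, so the intermediate becomes 2751.00 × 2751.00 — a scale of ×1.0269.
So the video's height is 1873.43 × 1.0269 ≈ 1923.78.

1924 px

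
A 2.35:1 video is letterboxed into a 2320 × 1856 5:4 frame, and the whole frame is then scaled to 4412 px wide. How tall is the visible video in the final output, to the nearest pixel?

Fitted into 2320×1856, the video spans the width; its height is 2320 / 2.350 ≈ 987.23 px.
Scaling 2320 → 4412 is ×1.9017, so the height becomes 987.23 × 1.9017 ≈ 1877.45 px.

1877 px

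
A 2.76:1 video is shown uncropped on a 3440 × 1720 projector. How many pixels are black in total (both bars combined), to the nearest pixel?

2.76:1 (2.760) > Univisium 2:1 (2.000), so the video fills the width.
The video is 3440 / 2.760 ≈ 1246.3768 px tall.
Leftover height: 1720 − 1246.3768 = 473.6232 px.
Bar area = 473.6232 × 3440 ≈ 1629264 px.

1629264 pixels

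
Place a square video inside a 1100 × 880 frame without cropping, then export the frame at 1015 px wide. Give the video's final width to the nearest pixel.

812 px

At 1100×880 the video is height-limited, so width = 880 × 1/1 ≈ 880.00 px.
Scaling 1100 → 1015 is ×0.9227, so the width becomes 880.00 × 0.9227 ≈ 812.00 px.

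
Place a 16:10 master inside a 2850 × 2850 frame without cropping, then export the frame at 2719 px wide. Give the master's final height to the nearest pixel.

Fitted into 2850×2850, the master spans the width; its height is 2850 × 10/16 ≈ 1781.25 px.
Resizing to 2719 px wide multiplies everything by 0.9540: 1781.25 → 1699.38 px.

1699 px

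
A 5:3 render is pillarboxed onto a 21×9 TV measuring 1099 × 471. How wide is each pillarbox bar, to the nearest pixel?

5:3 is narrower than 21×9, so it spans the full height.
The render is 471 × 5/3 ≈ 785.00 px wide.
1099 − 785.00 = 314.00 px of bars (157.00 each).

157 px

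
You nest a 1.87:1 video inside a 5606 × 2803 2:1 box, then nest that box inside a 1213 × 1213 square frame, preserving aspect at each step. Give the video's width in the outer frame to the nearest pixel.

1.87:1 in 5606×2803: fills the height, so the video is 5241.61 × 2803.00.
Second fit — the 2:1 canvas into 1213×1213 spans the width: 1213.00 × 606.50 (×0.2164 from 5606×2803).
Applying the same ×0.2164: 5241.61 → 1134.15.

1134 px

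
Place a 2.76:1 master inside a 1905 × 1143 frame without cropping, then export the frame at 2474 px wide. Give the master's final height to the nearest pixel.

896 px

At 1905×1143 the master is width-limited, so height = 1905 / 2.760 ≈ 690.22 px.
The frame scales by 2474/1905 = 1.2987; 690.22 × 1.2987 ≈ 896.38 px.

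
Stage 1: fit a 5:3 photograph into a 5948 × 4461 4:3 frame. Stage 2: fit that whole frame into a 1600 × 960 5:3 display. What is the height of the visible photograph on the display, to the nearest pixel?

5:3 in 5948×4461: fills the width, so the photograph is 5948.00 × 3568.80.
The 4:3 canvas is height-limited in 1600×960, giving 1280.00 × 960.00; scale factor 0.2152.
Applying the same ×0.2152: 3568.80 → 768.00.

768 px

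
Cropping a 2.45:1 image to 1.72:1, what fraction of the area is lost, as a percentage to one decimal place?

The height stays; only width is cut (since 1.72:1 is narrower than 2.45:1).
(1.720)/(2.450) ≈ 0.702 of the area survives, leaving 29.80% discarded.

29.8%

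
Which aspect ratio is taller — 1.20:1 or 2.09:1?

1.20:1

1.2 and 2.09; 2.09 > 1.2. The smaller width-to-height ratio is the taller frame.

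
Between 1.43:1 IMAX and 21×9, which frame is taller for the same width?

1.43:1 IMAX

1.43 and 21×9 = 2.333; 2.333 > 1.43. The smaller width-to-height ratio is the taller frame.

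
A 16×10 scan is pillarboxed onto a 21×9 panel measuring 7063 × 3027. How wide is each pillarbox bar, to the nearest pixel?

16×10 is narrower than 21×9, so it spans the full height.
The scan is 3027 × 16/10 ≈ 4843.20 px wide.
Leftover width: 7063 − 4843.20 = 2219.80 px → 1109.90 each side.

1110 px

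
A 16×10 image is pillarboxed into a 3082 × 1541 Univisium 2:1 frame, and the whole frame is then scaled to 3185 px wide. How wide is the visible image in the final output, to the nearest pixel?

Fitted into 3082×1541, the image spans the height; its width is 1541 × 16/10 ≈ 2465.60 px.
Resizing to 3185 px wide multiplies everything by 1.0334: 2465.60 → 2548.00 px.

2548 px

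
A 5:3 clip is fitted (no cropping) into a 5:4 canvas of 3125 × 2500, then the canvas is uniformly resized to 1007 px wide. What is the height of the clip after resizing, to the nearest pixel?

604 px

In the 3125×2500 frame the clip fills the width: height = 3125 × 3/5 ≈ 1875.00 px.
The frame scales by 1007/3125 = 0.3222; 1875.00 × 0.3222 ≈ 604.20 px.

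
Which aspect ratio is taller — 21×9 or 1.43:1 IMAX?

21×9 = 2.333 and 1.43; 2.333 > 1.43. The smaller width-to-height ratio is the taller frame.

1.43:1 IMAX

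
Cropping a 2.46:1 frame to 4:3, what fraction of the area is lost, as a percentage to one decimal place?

45.8%

4:3 is narrower than 2.46:1, so the crop keeps the full height and trims the width.
(1.333)/(2.460) ≈ 0.542 of the area survives, leaving 45.80% discarded.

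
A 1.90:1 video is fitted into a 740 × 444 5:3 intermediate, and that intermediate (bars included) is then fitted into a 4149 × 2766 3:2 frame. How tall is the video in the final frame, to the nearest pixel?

2184 px

First fit — 1.90:1 into 740×444 spans the width: 740.00 × 389.47.
The 5:3 canvas is width-limited in 4149×2766, giving 4149.00 × 2489.40; scale factor 5.6068.
The video scales with it: height 389.47 × 5.6068 ≈ 2183.68.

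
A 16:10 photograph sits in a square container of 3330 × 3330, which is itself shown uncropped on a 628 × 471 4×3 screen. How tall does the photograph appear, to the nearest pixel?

294 px

16:10 in 3330×3330: fills the width, so the photograph is 3330.00 × 2081.25.
square in 628×471: fills the height, so the intermediate becomes 471.00 × 471.00 — a scale of ×0.1414.
The photograph scales with it: height 2081.25 × 0.1414 ≈ 294.38.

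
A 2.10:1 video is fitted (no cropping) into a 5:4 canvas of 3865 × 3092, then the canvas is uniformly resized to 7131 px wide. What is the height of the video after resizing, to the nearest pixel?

3396 px

At 3865×3092 the video is width-limited, so height = 3865 / 2.100 ≈ 1840.48 px.
Scaling 3865 → 7131 is ×1.8450, so the height becomes 1840.48 × 1.8450 ≈ 3395.71 px.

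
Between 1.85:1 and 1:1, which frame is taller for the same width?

1.85 and 1; 1.85 > 1. The smaller width-to-height ratio is the taller frame.

1:1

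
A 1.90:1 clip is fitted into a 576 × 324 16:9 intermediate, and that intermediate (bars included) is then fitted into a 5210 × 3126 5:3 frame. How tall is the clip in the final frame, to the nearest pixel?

Inside the 576×324 canvas the clip is width-limited at 576.00 × 303.16.
16:9 in 5210×3126: fills the width, so the intermediate becomes 5210.00 × 2930.62 — a scale of ×9.0451.
The clip scales with it: height 303.16 × 9.0451 ≈ 2742.11.

2742 px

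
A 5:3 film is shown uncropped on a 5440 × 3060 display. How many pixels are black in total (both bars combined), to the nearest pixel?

1040400 pixels

5:3 is narrower than 16×9, so it spans the full height.
Content width = 3060 × 5/3 ≈ 5100.0000 px.
5440 − 5100.0000 = 340.0000 px of bars.
That's 340.0000 × 3060 ≈ 1040400 black pixels.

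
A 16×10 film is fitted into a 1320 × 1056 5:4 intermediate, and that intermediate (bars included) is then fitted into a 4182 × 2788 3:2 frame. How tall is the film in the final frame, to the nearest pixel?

16×10 in 1320×1056: fills the width, so the film is 1320.00 × 825.00.
Second fit — the 5:4 canvas into 4182×2788 spans the height: 3485.00 × 2788.00 (×2.6402 from 1320×1056).
The film scales with it: height 825.00 × 2.6402 ≈ 2178.12.

2178 px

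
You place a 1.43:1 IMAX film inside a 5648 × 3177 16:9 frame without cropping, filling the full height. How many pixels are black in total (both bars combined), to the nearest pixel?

3510236 pixels

That makes the image 4543.1100 px wide (3177 × 1.430).
5648 − 4543.1100 = 1104.8900 px of bars.
Bar area = 1104.8900 × 3177 ≈ 3510236 px.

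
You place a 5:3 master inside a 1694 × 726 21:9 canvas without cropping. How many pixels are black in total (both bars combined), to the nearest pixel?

5:3 is narrower than 21:9, so it spans the full height.
Content width = 726 × 5/3 ≈ 1210.0000 px.
1694 − 1210.0000 = 484.0000 px of bars.
Across the 726-px span: 484.0000 × 726 ≈ 351384 px.

351384 pixels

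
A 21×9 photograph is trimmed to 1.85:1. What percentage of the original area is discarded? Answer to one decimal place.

20.7%

Going from 21×9 to 1.85:1 means cutting width while keeping height.
(1.850)/(2.333) ≈ 0.793 of the area survives, leaving 20.71% discarded.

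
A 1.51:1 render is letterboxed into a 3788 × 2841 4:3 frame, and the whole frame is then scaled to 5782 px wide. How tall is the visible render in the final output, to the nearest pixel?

At 3788×2841 the render is width-limited, so height = 3788 / 1.510 ≈ 2508.61 px.
Scaling 3788 → 5782 is ×1.5264, so the height becomes 2508.61 × 1.5264 ≈ 3829.14 px.

3829 px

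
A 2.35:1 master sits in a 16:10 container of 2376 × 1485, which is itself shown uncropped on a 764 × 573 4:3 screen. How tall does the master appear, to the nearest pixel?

325 px

Inside the 2376×1485 canvas the master is width-limited at 2376.00 × 1011.06.
16:10 in 764×573: fills the width, so the intermediate becomes 764.00 × 477.50 — a scale of ×0.3215.
So the master's height is 1011.06 × 0.3215 ≈ 325.11.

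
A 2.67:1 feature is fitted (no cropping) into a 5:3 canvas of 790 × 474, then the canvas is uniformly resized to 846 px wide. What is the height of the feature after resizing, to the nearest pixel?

317 px

At 790×474 the feature is width-limited, so height = 790 / 2.670 ≈ 295.88 px.
The frame scales by 846/790 = 1.0709; 295.88 × 1.0709 ≈ 316.85 px.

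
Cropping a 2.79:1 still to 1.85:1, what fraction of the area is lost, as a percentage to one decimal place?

The height stays; only width is cut (since 1.85:1 is narrower than 2.79:1).
(1.850)/(2.790) ≈ 0.663 of the area survives, leaving 33.69% discarded.

33.7%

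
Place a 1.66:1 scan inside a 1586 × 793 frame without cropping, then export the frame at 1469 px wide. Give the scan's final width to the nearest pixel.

1219 px

Fitted into 1586×793, the scan spans the height; its width is 793 × 1.660 ≈ 1316.38 px.
The frame scales by 1469/1586 = 0.9262; 1316.38 × 0.9262 ≈ 1219.27 px.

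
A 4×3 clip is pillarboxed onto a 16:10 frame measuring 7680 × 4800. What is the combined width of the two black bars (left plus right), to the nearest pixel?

1280 px

Since 1.333 < 1.600, the clip is height-limited.
That makes the image 6400.00 px wide (4800 × 4/3).
Leftover width: 7680 − 6400.00 = 1280.00 px.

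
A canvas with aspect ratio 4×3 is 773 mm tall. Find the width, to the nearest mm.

773 / 3 × 4 = 1030.67.

1031 mm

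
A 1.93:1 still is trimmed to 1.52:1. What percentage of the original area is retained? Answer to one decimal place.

1.52:1 is narrower than 1.93:1, so the crop keeps the full height and trims the width.
(1.520)/(1.930) ≈ 0.788 of the area survives.

78.8%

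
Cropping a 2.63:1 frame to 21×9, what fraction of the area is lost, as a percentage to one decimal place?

11.3%

The height stays; only width is cut (since 21×9 is narrower than 2.63:1).
Area ratio = (2.333)/(2.630) = 88.72%; the remaining 11.28% is cropped out.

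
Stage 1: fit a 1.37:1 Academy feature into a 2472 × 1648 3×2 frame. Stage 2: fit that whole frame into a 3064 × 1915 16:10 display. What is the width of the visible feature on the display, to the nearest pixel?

First fit — 1.37:1 Academy into 2472×1648 spans the height: 2257.76 × 1648.00.
Second fit — the 3×2 canvas into 3064×1915 spans the height: 2872.50 × 1915.00 (×1.1620 from 2472×1648).
The feature scales with it: width 2257.76 × 1.1620 ≈ 2623.55.

2624 px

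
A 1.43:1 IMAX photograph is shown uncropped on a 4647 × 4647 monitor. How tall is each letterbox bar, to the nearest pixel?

Since 1.430 > 1.000, the photograph is width-limited.
The photograph is 4647 / 1.430 ≈ 3249.65 px tall.
Black = 4647 − 3249.65 = 1397.35 px, or 698.67 per bar.

699 px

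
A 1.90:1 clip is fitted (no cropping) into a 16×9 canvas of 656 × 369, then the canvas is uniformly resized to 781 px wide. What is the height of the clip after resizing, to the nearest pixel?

411 px

Fitted into 656×369, the clip spans the width; its height is 656 / 1.900 ≈ 345.26 px.
Scaling 656 → 781 is ×1.1905, so the height becomes 345.26 × 1.1905 ≈ 411.05 px.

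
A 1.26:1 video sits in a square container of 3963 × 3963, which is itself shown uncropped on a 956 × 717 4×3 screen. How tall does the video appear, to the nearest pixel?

569 px

First fit — 1.26:1 into 3963×3963 spans the width: 3963.00 × 3145.24.
Second fit — the square canvas into 956×717 spans the height: 717.00 × 717.00 (×0.1809 from 3963×3963).
So the video's height is 3145.24 × 0.1809 ≈ 569.05.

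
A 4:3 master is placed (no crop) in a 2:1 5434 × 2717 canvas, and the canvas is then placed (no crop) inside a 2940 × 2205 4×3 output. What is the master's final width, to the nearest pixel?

1960 px

4:3 in 5434×2717: fills the height, so the master is 3622.67 × 2717.00.
Second fit — the 2:1 canvas into 2940×2205 spans the width: 2940.00 × 1470.00 (×0.5410 from 5434×2717).
The master scales with it: width 3622.67 × 0.5410 ≈ 1960.00.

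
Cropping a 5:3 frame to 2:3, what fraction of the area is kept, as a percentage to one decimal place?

The height stays; only width is cut (since 2:3 is narrower than 5:3).
(0.667)/(1.667) ≈ 0.400 of the area survives.

40.0%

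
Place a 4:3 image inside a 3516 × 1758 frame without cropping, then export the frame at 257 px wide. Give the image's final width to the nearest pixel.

171 px

Fitted into 3516×1758, the image spans the height; its width is 1758 × 4/3 ≈ 2344.00 px.
Resizing to 257 px wide multiplies everything by 0.0731: 2344.00 → 171.33 px.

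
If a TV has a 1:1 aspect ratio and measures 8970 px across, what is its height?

8970·1/1 = 8970.

8970 px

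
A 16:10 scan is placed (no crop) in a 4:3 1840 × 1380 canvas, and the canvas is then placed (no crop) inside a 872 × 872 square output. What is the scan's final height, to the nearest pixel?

16:10 in 1840×1380: fills the width, so the scan is 1840.00 × 1150.00.
4:3 in 872×872: fills the width, so the intermediate becomes 872.00 × 654.00 — a scale of ×0.4739.
So the scan's height is 1150.00 × 0.4739 ≈ 545.00.

545 px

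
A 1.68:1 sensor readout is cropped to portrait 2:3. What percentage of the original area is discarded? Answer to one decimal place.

60.3%

The height stays; only width is cut (since portrait 2:3 is narrower than 1.68:1).
Fraction kept = (0.667)/(1.680) ≈ 39.68%, so 60.32% is lost.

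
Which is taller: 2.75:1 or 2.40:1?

2.40:1

2.75 and 2.4; 2.75 > 2.4. The smaller width-to-height ratio is the taller frame.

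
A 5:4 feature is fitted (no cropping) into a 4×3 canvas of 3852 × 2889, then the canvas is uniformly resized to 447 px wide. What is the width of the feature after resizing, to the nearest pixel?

419 px

Fitted into 3852×2889, the feature spans the height; its width is 2889 × 5/4 ≈ 3611.25 px.
Resizing to 447 px wide multiplies everything by 0.1160: 3611.25 → 419.06 px.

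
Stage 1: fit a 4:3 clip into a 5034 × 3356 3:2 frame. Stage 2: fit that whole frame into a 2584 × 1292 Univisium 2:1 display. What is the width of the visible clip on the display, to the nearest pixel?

1723 px

Inside the 5034×3356 canvas the clip is height-limited at 4474.67 × 3356.00.
Second fit — the 3:2 canvas into 2584×1292 spans the height: 1938.00 × 1292.00 (×0.3850 from 5034×3356).
So the clip's width is 4474.67 × 0.3850 ≈ 1722.67.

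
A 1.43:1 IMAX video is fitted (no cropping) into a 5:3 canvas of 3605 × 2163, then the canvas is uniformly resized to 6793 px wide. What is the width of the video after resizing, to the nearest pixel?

5828 px

Fitted into 3605×2163, the video spans the height; its width is 2163 × 1.430 ≈ 3093.09 px.
The frame scales by 6793/3605 = 1.8843; 3093.09 × 1.8843 ≈ 5828.39 px.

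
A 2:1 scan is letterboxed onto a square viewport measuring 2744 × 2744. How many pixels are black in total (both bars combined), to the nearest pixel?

3764768 pixels

2:1 is wider than square, so it spans the full width.
Content height = 2744 × 1/2 ≈ 1372.0000 px.
Black = 2744 − 1372.0000 = 1372.0000 px.
Across the 2744-px span: 1372.0000 × 2744 ≈ 3764768 px.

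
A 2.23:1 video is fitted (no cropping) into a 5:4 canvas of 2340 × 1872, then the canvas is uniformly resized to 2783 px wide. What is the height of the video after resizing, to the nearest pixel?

In the 2340×1872 frame the video fills the width: height = 2340 / 2.230 ≈ 1049.33 px.
The frame scales by 2783/2340 = 1.1893; 1049.33 × 1.1893 ≈ 1247.98 px.

1248 px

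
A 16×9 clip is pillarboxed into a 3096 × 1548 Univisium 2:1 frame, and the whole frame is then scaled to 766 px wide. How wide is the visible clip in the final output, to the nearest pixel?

681 px

At 3096×1548 the clip is height-limited, so width = 1548 × 16/9 ≈ 2752.00 px.
The frame scales by 766/3096 = 0.2474; 2752.00 × 0.2474 ≈ 680.89 px.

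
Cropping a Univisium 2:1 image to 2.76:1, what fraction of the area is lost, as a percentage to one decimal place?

27.5%

Going from Univisium 2:1 to 2.76:1 means cutting height while keeping width.
Area ratio = (2.000)/(2.760) = 72.46%; the remaining 27.54% is cropped out.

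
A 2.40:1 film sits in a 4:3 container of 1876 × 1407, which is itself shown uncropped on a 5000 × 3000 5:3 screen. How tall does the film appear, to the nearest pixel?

1667 px

2.40:1 in 1876×1407: fills the width, so the film is 1876.00 × 781.67.
Second fit — the 4:3 canvas into 5000×3000 spans the height: 4000.00 × 3000.00 (×2.1322 from 1876×1407).
So the film's height is 781.67 × 2.1322 ≈ 1666.67.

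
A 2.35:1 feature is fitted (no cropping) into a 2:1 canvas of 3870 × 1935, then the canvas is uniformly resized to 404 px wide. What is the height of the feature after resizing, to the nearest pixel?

In the 3870×1935 frame the feature fills the width: height = 3870 / 2.350 ≈ 1646.81 px.
Resizing to 404 px wide multiplies everything by 0.1044: 1646.81 → 171.91 px.

172 px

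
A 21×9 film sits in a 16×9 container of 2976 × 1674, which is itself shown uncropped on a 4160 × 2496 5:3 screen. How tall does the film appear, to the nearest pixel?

1783 px

First fit — 21×9 into 2976×1674 spans the width: 2976.00 × 1275.43.
The 16×9 canvas is width-limited in 4160×2496, giving 4160.00 × 2340.00; scale factor 1.3978.
So the film's height is 1275.43 × 1.3978 ≈ 1782.86.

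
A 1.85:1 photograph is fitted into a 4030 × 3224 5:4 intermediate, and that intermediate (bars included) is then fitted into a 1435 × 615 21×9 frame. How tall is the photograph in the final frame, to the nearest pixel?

416 px

Inside the 4030×3224 canvas the photograph is width-limited at 4030.00 × 2178.38.
Second fit — the 5:4 canvas into 1435×615 spans the height: 768.75 × 615.00 (×0.1908 from 4030×3224).
So the photograph's height is 2178.38 × 0.1908 ≈ 415.54.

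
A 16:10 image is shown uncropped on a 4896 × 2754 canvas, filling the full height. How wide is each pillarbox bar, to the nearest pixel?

The image is 2754 × 16/10 ≈ 4406.40 px wide.
Black = 4896 − 4406.40 = 489.60 px, or 244.80 per bar.

245 px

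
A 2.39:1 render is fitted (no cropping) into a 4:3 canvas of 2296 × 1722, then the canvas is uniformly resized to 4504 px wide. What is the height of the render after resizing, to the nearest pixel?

In the 2296×1722 frame the render fills the width: height = 2296 / 2.390 ≈ 960.67 px.
Scaling 2296 → 4504 is ×1.9617, so the height becomes 960.67 × 1.9617 ≈ 1884.52 px.

1885 px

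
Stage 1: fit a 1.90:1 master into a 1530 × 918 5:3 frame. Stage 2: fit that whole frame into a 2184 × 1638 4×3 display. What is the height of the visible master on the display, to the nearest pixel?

1.90:1 in 1530×918: fills the width, so the master is 1530.00 × 805.26.
5:3 in 2184×1638: fills the width, so the intermediate becomes 2184.00 × 1310.40 — a scale of ×1.4275.
The master scales with it: height 805.26 × 1.4275 ≈ 1149.47.

1149 px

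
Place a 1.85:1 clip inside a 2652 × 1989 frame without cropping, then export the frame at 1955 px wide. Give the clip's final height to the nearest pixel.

In the 2652×1989 frame the clip fills the width: height = 2652 / 1.850 ≈ 1433.51 px.
The frame scales by 1955/2652 = 0.7372; 1433.51 × 0.7372 ≈ 1056.76 px.

1057 px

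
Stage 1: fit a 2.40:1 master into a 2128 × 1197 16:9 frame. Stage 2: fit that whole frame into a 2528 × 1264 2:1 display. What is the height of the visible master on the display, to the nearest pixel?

936 px

Inside the 2128×1197 canvas the master is width-limited at 2128.00 × 886.67.
16:9 in 2528×1264: fills the height, so the intermediate becomes 2247.11 × 1264.00 — a scale of ×1.0560.
The master scales with it: height 886.67 × 1.0560 ≈ 936.30.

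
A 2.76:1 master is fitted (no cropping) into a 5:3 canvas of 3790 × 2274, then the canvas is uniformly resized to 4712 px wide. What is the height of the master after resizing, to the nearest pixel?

Fitted into 3790×2274, the master spans the width; its height is 3790 / 2.760 ≈ 1373.19 px.
The frame scales by 4712/3790 = 1.2433; 1373.19 × 1.2433 ≈ 1707.25 px.

1707 px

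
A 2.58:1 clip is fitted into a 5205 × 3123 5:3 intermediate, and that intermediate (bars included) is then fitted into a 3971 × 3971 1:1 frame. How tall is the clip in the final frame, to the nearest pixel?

1539 px

2.58:1 in 5205×3123: fills the width, so the clip is 5205.00 × 2017.44.
The 5:3 canvas is width-limited in 3971×3971, giving 3971.00 × 2382.60; scale factor 0.7629.
The clip scales with it: height 2017.44 × 0.7629 ≈ 1539.15.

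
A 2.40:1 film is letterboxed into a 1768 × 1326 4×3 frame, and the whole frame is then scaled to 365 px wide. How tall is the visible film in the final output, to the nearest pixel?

At 1768×1326 the film is width-limited, so height = 1768 / 2.400 ≈ 736.67 px.
The frame scales by 365/1768 = 0.2064; 736.67 × 0.2064 ≈ 152.08 px.

152 px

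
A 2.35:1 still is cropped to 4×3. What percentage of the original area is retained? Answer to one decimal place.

56.7%

4×3 is narrower than 2.35:1, so the crop keeps the full height and trims the width.
(1.333)/(2.350) ≈ 0.567 of the area survives.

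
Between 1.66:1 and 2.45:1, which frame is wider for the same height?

1.66 and 2.45; 2.45 > 1.66.

2.45:1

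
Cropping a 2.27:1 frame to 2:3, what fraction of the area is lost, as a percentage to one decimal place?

70.6%

Going from 2.27:1 to 2:3 means cutting width while keeping height.
(0.667)/(2.270) ≈ 0.294 of the area survives, leaving 70.63% discarded.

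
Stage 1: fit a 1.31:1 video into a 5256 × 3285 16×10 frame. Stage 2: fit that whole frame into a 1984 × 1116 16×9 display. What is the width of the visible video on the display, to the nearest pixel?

1462 px

Inside the 5256×3285 canvas the video is height-limited at 4303.35 × 3285.00.
16×10 in 1984×1116: fills the height, so the intermediate becomes 1785.60 × 1116.00 — a scale of ×0.3397.
Applying the same ×0.3397: 4303.35 → 1461.96.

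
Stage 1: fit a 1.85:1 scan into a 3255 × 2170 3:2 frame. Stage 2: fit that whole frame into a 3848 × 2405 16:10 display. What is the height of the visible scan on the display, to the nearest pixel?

First fit — 1.85:1 into 3255×2170 spans the width: 3255.00 × 1759.46.
3:2 in 3848×2405: fills the height, so the intermediate becomes 3607.50 × 2405.00 — a scale of ×1.1083.
Applying the same ×1.1083: 1759.46 → 1950.00.

1950 px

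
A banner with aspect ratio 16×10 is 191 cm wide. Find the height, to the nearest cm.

119 cm

Height = 191·10/16 = 119.38.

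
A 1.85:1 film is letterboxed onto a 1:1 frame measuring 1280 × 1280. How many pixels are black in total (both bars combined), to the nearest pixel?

752778 pixels

Since 1.850 > 1.000, the film is width-limited.
The film is 1280 / 1.850 ≈ 691.8919 px tall.
Leftover height: 1280 − 691.8919 = 588.1081 px.
Bar area = 588.1081 × 1280 ≈ 752778 px.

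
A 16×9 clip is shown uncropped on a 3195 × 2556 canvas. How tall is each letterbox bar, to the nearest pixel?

379 px

16×9 (1.778) > 5:4 (1.250), so the clip fills the width.
That makes the image 1797.19 px tall (3195 × 9/16).
2556 − 1797.19 = 758.81 px of bars (379.41 each).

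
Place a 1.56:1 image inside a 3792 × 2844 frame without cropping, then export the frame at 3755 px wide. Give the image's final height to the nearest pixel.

2407 px

Fitted into 3792×2844, the image spans the width; its height is 3792 / 1.560 ≈ 2430.77 px.
Scaling 3792 → 3755 is ×0.9902, so the height becomes 2430.77 × 0.9902 ≈ 2407.05 px.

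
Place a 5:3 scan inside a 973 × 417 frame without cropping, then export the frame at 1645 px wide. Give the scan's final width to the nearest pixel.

1175 px

In the 973×417 frame the scan fills the height: width = 417 × 5/3 ≈ 695.00 px.
The frame scales by 1645/973 = 1.6906; 695.00 × 1.6906 ≈ 1175.00 px.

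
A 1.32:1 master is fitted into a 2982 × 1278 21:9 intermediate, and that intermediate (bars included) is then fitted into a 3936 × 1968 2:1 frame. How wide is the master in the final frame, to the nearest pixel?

1.32:1 in 2982×1278: fills the height, so the master is 1686.96 × 1278.00.
Second fit — the 21:9 canvas into 3936×1968 spans the width: 3936.00 × 1686.86 (×1.3199 from 2982×1278).
The master scales with it: width 1686.96 × 1.3199 ≈ 2226.65.

2227 px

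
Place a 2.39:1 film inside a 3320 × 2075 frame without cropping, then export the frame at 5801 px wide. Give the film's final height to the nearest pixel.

Fitted into 3320×2075, the film spans the width; its height is 3320 / 2.390 ≈ 1389.12 px.
Resizing to 5801 px wide multiplies everything by 1.7473: 1389.12 → 2427.20 px.

2427 px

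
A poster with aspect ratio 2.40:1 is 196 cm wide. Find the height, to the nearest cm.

At 2.40:1, 196 / 2.400 ≈ 81.67.

82 cm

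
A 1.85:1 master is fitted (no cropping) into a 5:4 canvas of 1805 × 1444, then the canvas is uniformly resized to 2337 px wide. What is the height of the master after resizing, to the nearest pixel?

Fitted into 1805×1444, the master spans the width; its height is 1805 / 1.850 ≈ 975.68 px.
Scaling 1805 → 2337 is ×1.2947, so the height becomes 975.68 × 1.2947 ≈ 1263.24 px.

1263 px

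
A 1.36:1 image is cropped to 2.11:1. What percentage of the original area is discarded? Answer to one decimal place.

35.5%

Going from 1.36:1 to 2.11:1 means cutting height while keeping width.
Fraction kept = (1.360)/(2.110) ≈ 64.45%, so 35.55% is lost.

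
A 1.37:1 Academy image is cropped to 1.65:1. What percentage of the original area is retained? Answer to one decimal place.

Going from 1.37:1 Academy to 1.65:1 means cutting height while keeping width.
Area ratio = (1.370)/(1.650) = 83.03% retained.

83.0%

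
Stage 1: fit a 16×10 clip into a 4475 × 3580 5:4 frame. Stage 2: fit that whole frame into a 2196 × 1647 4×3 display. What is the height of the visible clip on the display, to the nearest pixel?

Inside the 4475×3580 canvas the clip is width-limited at 4475.00 × 2796.88.
Second fit — the 5:4 canvas into 2196×1647 spans the height: 2058.75 × 1647.00 (×0.4601 from 4475×3580).
The clip scales with it: height 2796.88 × 0.4601 ≈ 1286.72.

1287 px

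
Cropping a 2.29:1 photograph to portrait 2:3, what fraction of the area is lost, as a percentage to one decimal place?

70.9%

The height stays; only width is cut (since portrait 2:3 is narrower than 2.29:1).
Fraction kept = (0.667)/(2.290) ≈ 29.11%, so 70.89% is lost.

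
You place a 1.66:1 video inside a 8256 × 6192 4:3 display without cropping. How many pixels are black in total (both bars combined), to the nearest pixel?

10059986 pixels

1.66:1 (1.660) > 4:3 (1.333), so the video fills the width.
That makes the image 4973.4940 px tall (8256 / 1.660).
Black = 6192 − 4973.4940 = 1218.5060 px.
Bar area = 1218.5060 × 8256 ≈ 10059986 px.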